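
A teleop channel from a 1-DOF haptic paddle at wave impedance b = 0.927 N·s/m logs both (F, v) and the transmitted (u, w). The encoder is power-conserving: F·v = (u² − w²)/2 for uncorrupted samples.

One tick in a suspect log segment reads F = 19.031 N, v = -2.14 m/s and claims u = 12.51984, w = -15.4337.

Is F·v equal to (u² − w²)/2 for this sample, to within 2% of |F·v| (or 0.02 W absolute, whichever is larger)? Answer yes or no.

yes

F·v = 19.031×(-2.14) = -40.7263 W.
(u² − w²)/2 = (156.7464 − 238.1991)/2 = -40.7264 W.
|Δ| = 0.0000;  2% of max(1, |F·v|) = 0.8145.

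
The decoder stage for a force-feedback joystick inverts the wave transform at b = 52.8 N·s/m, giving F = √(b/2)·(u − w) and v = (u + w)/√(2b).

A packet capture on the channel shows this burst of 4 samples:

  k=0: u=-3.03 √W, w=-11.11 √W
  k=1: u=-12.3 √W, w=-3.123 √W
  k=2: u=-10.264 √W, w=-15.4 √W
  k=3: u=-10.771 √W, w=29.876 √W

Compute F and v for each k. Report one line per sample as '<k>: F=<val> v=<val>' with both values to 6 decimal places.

0: F=41.515792 v=-1.375997
1: F=-47.152280 v=-1.500849
2: F=26.389246 v=-2.497425
3: F=-208.848067 v=1.859153

k=0: u−w=8.080000, u+w=-14.140000; √(b/2)=5.138093, √(2b)=10.276186; F=5.138093×8.08=41.515792, v=-14.140000/10.276186=-1.375997
k=1: u−w=-9.177000, u+w=-15.423000; √(b/2)=5.138093, √(2b)=10.276186; F=5.138093×(-9.177)=-47.152280, v=-15.423000/10.276186=-1.500849
k=2: u−w=5.136000, u+w=-25.664000; √(b/2)=5.138093, √(2b)=10.276186; F=5.138093×5.136=26.389246, v=-25.664000/10.276186=-2.497425
k=3: u−w=-40.647000, u+w=19.105000; √(b/2)=5.138093, √(2b)=10.276186; F=5.138093×(-40.647)=-208.848067, v=19.105000/10.276186=1.859153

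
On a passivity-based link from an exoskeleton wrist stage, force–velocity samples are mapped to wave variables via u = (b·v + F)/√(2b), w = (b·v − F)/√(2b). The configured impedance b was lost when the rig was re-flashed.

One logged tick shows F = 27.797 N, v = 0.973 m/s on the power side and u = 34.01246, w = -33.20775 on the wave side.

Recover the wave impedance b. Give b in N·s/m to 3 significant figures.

u + w = 0.8047;  u + w = √(2b)·v, so √(2b) = 0.8047/0.973 = 0.8270.
b = (√(2b))²/2 = 0.6840/2 = 0.3420.
(Check via u − w = 2F/√(2b): u − w = 67.2202, 2F/√(2b) = 67.2204.)

b = 0.342 N·s/m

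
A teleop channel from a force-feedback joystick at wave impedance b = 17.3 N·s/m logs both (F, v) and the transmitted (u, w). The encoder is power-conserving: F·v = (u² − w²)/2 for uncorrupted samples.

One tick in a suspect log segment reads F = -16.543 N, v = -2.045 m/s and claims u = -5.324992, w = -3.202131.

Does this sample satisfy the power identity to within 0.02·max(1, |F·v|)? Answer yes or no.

F·v = (-16.543)×(-2.045) = 33.830435 W.
(u² − w²)/2 = (28.355540 − 10.253643)/2 = 9.050948 W.
|Δ| = 24.779487;  2% of max(1, |F·v|) = 0.676609.

no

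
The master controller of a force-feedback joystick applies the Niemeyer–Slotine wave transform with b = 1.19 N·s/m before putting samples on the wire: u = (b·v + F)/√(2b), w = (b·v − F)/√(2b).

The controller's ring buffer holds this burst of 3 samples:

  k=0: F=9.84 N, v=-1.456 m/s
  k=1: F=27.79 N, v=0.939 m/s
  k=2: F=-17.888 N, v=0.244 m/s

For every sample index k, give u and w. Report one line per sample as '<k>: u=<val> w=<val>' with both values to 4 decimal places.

k=0: b·v=1.19×(-1.456)=-1.7326; √(2b)=1.5427; u=(-1.7326+9.84)/1.5427=5.2552, w=(-1.7326−9.84)/1.5427=-7.5014
k=1: b·v=1.19×0.939=1.1174; √(2b)=1.5427; u=(1.1174+27.79)/1.5427=18.7379, w=(1.1174−27.79)/1.5427=-17.2893
k=2: b·v=1.19×0.244=0.2904; √(2b)=1.5427; u=(0.2904+(-17.888))/1.5427=-11.4069, w=(0.2904−(-17.888))/1.5427=11.7833

0: u=5.2552 w=-7.5014
1: u=18.7379 w=-17.2893
2: u=-11.4069 w=11.7833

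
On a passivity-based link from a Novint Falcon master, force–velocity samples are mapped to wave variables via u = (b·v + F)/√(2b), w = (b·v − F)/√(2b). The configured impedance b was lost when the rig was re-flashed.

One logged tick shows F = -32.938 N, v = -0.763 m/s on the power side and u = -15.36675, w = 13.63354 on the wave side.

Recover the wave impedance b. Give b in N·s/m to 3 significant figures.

b = 2.58 N·s/m

u + w = -1.73321;  u + w = √(2b)·v, so √(2b) = -1.73321/(-0.763) = 2.27157.
b = (√(2b))²/2 = 5.16004/2 = 2.58002.
(Check via u − w = 2F/√(2b): u − w = -29.00029, 2F/√(2b) = -29.00017.)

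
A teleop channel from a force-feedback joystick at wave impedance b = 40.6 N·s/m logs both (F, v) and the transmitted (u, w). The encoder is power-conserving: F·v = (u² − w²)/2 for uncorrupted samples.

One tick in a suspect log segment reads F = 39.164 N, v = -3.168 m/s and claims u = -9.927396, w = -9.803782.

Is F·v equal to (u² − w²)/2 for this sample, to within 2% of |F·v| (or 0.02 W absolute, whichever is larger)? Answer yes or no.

no

F·v = 39.164×(-3.168) = -124.071552 W.
(u² − w²)/2 = (98.553191 − 96.114142)/2 = 1.219525 W.
|Δ| = 125.291077;  2% of max(1, |F·v|) = 2.481431.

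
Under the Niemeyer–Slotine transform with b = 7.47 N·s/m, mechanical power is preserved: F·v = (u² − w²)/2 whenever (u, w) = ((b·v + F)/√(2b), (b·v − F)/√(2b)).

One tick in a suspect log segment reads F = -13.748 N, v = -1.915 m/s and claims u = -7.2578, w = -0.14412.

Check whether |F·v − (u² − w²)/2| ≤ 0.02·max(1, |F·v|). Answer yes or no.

yes

F·v = (-13.748)×(-1.915) = 26.32742 W.
(u² − w²)/2 = (52.67566 − 0.02077)/2 = 26.32745 W.
|Δ| = 0.00003;  2% of max(1, |F·v|) = 0.52655.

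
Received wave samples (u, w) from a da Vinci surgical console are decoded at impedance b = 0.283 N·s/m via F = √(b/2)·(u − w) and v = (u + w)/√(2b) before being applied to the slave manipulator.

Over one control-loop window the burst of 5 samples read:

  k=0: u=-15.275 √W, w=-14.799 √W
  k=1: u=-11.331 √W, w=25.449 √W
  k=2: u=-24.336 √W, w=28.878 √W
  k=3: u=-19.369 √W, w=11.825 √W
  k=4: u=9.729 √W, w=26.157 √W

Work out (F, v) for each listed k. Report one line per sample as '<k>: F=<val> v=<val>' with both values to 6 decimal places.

0: F=-0.179054 v=-39.974494
1: F=-13.835343 v=18.765708
2: F=-20.017237 v=6.037247
3: F=-11.734087 v=-10.027518
4: F=-6.179636 v=47.699831

k=0: u−w=-0.476000, u+w=-30.074000; √(b/2)=0.376165, √(2b)=0.752330; F=0.376165×(-0.476)=-0.179054, v=-30.074000/0.752330=-39.974494
k=1: u−w=-36.780000, u+w=14.118000; √(b/2)=0.376165, √(2b)=0.752330; F=0.376165×(-36.78)=-13.835343, v=14.118000/0.752330=18.765708
k=2: u−w=-53.214000, u+w=4.542000; √(b/2)=0.376165, √(2b)=0.752330; F=0.376165×(-53.214)=-20.017237, v=4.542000/0.752330=6.037247
k=3: u−w=-31.194000, u+w=-7.544000; √(b/2)=0.376165, √(2b)=0.752330; F=0.376165×(-31.194)=-11.734087, v=-7.544000/0.752330=-10.027518
k=4: u−w=-16.428000, u+w=35.886000; √(b/2)=0.376165, √(2b)=0.752330; F=0.376165×(-16.428)=-6.179636, v=35.886000/0.752330=47.699831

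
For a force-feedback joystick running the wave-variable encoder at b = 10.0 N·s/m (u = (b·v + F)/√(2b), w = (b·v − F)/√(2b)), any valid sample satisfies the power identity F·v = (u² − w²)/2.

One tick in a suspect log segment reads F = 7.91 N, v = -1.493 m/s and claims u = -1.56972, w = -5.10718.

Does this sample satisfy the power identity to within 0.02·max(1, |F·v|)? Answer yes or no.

yes

F·v = 7.91×(-1.493) = -11.80963 W.
(u² − w²)/2 = (2.46402 − 26.08329)/2 = -11.80963 W.
|Δ| = 0.00000;  2% of max(1, |F·v|) = 0.23619.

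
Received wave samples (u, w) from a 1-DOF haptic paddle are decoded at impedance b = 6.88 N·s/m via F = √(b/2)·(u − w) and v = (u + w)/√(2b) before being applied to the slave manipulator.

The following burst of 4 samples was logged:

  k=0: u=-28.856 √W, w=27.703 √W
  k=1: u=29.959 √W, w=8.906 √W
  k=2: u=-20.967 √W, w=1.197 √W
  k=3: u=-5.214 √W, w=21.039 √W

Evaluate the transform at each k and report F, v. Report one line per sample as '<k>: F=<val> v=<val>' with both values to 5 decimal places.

k=0: u−w=-56.55900, u+w=-1.15300; √(b/2)=1.85472, √(2b)=3.70945; F=1.85472×(-56.559)=-104.90132, v=-1.15300/3.70945=-0.31083
k=1: u−w=21.05300, u+w=38.86500; √(b/2)=1.85472, √(2b)=3.70945; F=1.85472×21.053=39.04750, v=38.86500/3.70945=10.47730
k=2: u−w=-22.16400, u+w=-19.77000; √(b/2)=1.85472, √(2b)=3.70945; F=1.85472×(-22.164)=-41.10810, v=-19.77000/3.70945=-5.32963
k=3: u−w=-26.25300, u+w=15.82500; √(b/2)=1.85472, √(2b)=3.70945; F=1.85472×(-26.253)=-48.69206, v=15.82500/3.70945=4.26613

0: F=-104.90132 v=-0.31083
1: F=39.04750 v=10.47730
2: F=-41.10810 v=-5.32963
3: F=-48.69206 v=4.26613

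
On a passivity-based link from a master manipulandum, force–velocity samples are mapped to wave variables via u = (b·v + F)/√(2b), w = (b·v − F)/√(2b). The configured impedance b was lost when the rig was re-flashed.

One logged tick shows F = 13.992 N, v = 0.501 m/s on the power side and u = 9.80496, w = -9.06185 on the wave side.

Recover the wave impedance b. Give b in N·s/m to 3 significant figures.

b = 1.1 N·s/m

u + w = 0.74311;  u + w = √(2b)·v, so √(2b) = 0.74311/0.501 = 1.48325.
b = (√(2b))²/2 = 2.20004/2 = 1.10002.
(Check via u − w = 2F/√(2b): u − w = 18.86681, 2F/√(2b) = 18.86663.)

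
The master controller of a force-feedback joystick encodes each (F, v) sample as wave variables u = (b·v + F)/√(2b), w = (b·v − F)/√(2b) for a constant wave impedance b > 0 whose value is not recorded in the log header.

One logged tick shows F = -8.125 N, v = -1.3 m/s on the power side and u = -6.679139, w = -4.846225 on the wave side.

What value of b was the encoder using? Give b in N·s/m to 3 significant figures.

u + w = -11.525364;  u + w = √(2b)·v, so √(2b) = -11.525364/(-1.3) = 8.865665.
b = (√(2b))²/2 = 78.600009/2 = 39.300005.
(Check via u − w = 2F/√(2b): u − w = -1.832914, 2F/√(2b) = -1.832914.)

b = 39.3 N·s/m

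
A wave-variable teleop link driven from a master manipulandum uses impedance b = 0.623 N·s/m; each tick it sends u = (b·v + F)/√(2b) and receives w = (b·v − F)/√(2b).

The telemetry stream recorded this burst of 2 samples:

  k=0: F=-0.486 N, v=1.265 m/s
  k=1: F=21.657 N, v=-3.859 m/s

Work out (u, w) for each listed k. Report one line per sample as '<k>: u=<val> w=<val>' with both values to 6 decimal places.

0: u=0.270635 w=1.141413
1: u=17.247885 w=-21.555469

k=0: b·v=0.623×1.265=0.788095; √(2b)=1.116244; u=(0.788095+(-0.486))/1.116244=0.270635, w=(0.788095−(-0.486))/1.116244=1.141413
k=1: b·v=0.623×(-3.859)=-2.404157; √(2b)=1.116244; u=(-2.404157+21.657)/1.116244=17.247885, w=(-2.404157−21.657)/1.116244=-21.555469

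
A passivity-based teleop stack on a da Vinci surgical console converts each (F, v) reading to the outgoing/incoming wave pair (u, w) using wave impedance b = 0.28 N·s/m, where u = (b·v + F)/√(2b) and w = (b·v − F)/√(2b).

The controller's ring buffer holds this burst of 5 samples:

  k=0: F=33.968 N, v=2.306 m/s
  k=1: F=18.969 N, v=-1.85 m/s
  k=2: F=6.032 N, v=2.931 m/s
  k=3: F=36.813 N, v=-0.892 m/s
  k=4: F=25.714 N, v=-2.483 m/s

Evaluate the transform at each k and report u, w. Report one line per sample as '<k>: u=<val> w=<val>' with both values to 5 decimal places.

0: u=46.25448 w=-44.52882
1: u=24.65619 w=-26.04060
2: u=9.15728 w=-6.96392
3: u=48.85968 w=-49.52720
4: u=33.43272 w=-35.29083

k=0: b·v=0.28×2.306=0.64568; √(2b)=0.74833; u=(0.64568+33.968)/0.74833=46.25448, w=(0.64568−33.968)/0.74833=-44.52882
k=1: b·v=0.28×(-1.85)=-0.51800; √(2b)=0.74833; u=(-0.51800+18.969)/0.74833=24.65619, w=(-0.51800−18.969)/0.74833=-26.04060
k=2: b·v=0.28×2.931=0.82068; √(2b)=0.74833; u=(0.82068+6.032)/0.74833=9.15728, w=(0.82068−6.032)/0.74833=-6.96392
k=3: b·v=0.28×(-0.892)=-0.24976; √(2b)=0.74833; u=(-0.24976+36.813)/0.74833=48.85968, w=(-0.24976−36.813)/0.74833=-49.52720
k=4: b·v=0.28×(-2.483)=-0.69524; √(2b)=0.74833; u=(-0.69524+25.714)/0.74833=33.43272, w=(-0.69524−25.714)/0.74833=-35.29083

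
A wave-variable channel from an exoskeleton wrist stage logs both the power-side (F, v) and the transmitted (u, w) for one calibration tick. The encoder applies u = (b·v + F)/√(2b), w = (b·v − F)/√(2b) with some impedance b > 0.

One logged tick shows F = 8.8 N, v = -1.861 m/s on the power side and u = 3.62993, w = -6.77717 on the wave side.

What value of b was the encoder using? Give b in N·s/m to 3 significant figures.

u + w = -3.1472;  u + w = √(2b)·v, so √(2b) = -3.1472/(-1.861) = 1.6912.
b = (√(2b))²/2 = 2.8600/2 = 1.4300.
(Check via u − w = 2F/√(2b): u − w = 10.4071, 2F/√(2b) = 10.4071.)

b = 1.43 N·s/m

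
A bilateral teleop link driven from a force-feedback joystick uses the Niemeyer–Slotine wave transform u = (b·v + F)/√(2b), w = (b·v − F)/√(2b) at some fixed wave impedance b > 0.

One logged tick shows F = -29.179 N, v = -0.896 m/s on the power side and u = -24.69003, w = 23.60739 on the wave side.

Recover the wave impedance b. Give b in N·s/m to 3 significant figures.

u + w = -1.0826;  u + w = √(2b)·v, so √(2b) = -1.0826/(-0.896) = 1.2083.
b = (√(2b))²/2 = 1.4600/2 = 0.7300.
(Check via u − w = 2F/√(2b): u − w = -48.2974, 2F/√(2b) = -48.2975.)

b = 0.73 N·s/m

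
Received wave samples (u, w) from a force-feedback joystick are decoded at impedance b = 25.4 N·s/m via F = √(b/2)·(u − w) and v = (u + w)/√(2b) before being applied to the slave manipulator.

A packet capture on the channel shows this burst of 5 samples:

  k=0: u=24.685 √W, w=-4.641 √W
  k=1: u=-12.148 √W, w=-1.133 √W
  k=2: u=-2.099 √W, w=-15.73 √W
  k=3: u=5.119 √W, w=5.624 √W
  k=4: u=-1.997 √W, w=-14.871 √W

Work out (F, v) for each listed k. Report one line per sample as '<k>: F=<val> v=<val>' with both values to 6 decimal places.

k=0: u−w=29.326000, u+w=20.044000; √(b/2)=3.563706, √(2b)=7.127412; F=3.563706×29.326=104.509240, v=20.044000/7.127412=2.812241
k=1: u−w=-11.015000, u+w=-13.281000; √(b/2)=3.563706, √(2b)=7.127412; F=3.563706×(-11.015)=-39.254221, v=-13.281000/7.127412=-1.863369
k=2: u−w=13.631000, u+w=-17.829000; √(b/2)=3.563706, √(2b)=7.127412; F=3.563706×13.631=48.576876, v=-17.829000/7.127412=-2.501469
k=3: u−w=-0.505000, u+w=10.743000; √(b/2)=3.563706, √(2b)=7.127412; F=3.563706×(-0.505)=-1.799671, v=10.743000/7.127412=1.507279
k=4: u−w=12.874000, u+w=-16.868000; √(b/2)=3.563706, √(2b)=7.127412; F=3.563706×12.874=45.879150, v=-16.868000/7.127412=-2.366637

0: F=104.509240 v=2.812241
1: F=-39.254221 v=-1.863369
2: F=48.576876 v=-2.501469
3: F=-1.799671 v=1.507279
4: F=45.879150 v=-2.366637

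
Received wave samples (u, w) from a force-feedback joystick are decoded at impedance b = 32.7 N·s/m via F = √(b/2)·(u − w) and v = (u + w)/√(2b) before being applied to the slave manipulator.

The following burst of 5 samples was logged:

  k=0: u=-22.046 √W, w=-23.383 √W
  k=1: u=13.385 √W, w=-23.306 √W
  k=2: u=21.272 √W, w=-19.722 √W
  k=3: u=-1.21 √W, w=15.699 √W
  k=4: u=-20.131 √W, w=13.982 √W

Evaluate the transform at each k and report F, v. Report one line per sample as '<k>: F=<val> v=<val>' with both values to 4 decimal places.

k=0: u−w=1.3370, u+w=-45.4290; √(b/2)=4.0435, √(2b)=8.0870; F=4.0435×1.337=5.4062, v=-45.4290/8.0870=-5.6175
k=1: u−w=36.6910, u+w=-9.9210; √(b/2)=4.0435, √(2b)=8.0870; F=4.0435×36.691=148.3605, v=-9.9210/8.0870=-1.2268
k=2: u−w=40.9940, u+w=1.5500; √(b/2)=4.0435, √(2b)=8.0870; F=4.0435×40.994=165.7598, v=1.5500/8.0870=0.1917
k=3: u−w=-16.9090, u+w=14.4890; √(b/2)=4.0435, √(2b)=8.0870; F=4.0435×(-16.909)=-68.3718, v=14.4890/8.0870=1.7916
k=4: u−w=-34.1130, u+w=-6.1490; √(b/2)=4.0435, √(2b)=8.0870; F=4.0435×(-34.113)=-137.9364, v=-6.1490/8.0870=-0.7604

0: F=5.4062 v=-5.6175
1: F=148.3605 v=-1.2268
2: F=165.7598 v=0.1917
3: F=-68.3718 v=1.7916
4: F=-137.9364 v=-0.7604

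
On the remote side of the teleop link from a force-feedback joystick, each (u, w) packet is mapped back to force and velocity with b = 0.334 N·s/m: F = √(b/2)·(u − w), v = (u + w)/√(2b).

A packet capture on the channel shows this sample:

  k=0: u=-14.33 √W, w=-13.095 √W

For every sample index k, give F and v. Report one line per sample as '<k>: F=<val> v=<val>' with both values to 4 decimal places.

k=0: u−w=-1.2350, u+w=-27.4250; √(b/2)=0.4087, √(2b)=0.8173; F=0.4087×(-1.235)=-0.5047, v=-27.4250/0.8173=-33.5551

0: F=-0.5047 v=-33.5551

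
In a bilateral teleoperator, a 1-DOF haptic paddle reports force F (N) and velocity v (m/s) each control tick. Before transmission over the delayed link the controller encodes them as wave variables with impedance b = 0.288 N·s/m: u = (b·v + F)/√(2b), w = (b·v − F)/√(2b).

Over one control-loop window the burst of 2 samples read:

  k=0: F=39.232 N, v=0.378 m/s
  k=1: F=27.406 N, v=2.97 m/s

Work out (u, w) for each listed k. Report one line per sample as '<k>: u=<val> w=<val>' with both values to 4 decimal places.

k=0: b·v=0.288×0.378=0.1089; √(2b)=0.7589; u=(0.1089+39.232)/0.7589=51.8361, w=(0.1089−39.232)/0.7589=-51.5493
k=1: b·v=0.288×2.97=0.8554; √(2b)=0.7589; u=(0.8554+27.406)/0.7589=37.2376, w=(0.8554−27.406)/0.7589=-34.9835

0: u=51.8361 w=-51.5493
1: u=37.2376 w=-34.9835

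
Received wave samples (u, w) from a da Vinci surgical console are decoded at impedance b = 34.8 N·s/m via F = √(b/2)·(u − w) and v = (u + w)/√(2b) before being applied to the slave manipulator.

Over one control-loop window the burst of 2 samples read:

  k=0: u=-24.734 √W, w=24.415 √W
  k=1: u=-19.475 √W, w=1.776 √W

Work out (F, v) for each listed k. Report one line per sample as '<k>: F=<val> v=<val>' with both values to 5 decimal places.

k=0: u−w=-49.14900, u+w=-0.31900; √(b/2)=4.17133, √(2b)=8.34266; F=4.17133×(-49.149)=-205.01673, v=-0.31900/8.34266=-0.03824
k=1: u−w=-21.25100, u+w=-17.69900; √(b/2)=4.17133, √(2b)=8.34266; F=4.17133×(-21.251)=-88.64495, v=-17.69900/8.34266=-2.12151

0: F=-205.01673 v=-0.03824
1: F=-88.64495 v=-2.12151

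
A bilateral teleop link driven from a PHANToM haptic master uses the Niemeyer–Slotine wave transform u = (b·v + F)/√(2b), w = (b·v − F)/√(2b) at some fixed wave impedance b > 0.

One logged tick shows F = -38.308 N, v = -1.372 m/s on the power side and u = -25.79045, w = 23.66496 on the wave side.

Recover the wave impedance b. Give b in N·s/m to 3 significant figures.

u + w = -2.12549;  u + w = √(2b)·v, so √(2b) = -2.12549/(-1.372) = 1.54919.
b = (√(2b))²/2 = 2.39999/2 = 1.20000.
(Check via u − w = 2F/√(2b): u − w = -49.45541, 2F/√(2b) = -49.45549.)

b = 1.2 N·s/m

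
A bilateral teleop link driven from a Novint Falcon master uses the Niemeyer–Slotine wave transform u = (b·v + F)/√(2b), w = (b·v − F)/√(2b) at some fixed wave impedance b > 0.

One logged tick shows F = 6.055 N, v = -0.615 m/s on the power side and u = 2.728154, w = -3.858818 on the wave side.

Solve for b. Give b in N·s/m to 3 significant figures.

u + w = -1.130664;  u + w = √(2b)·v, so √(2b) = -1.130664/(-0.615) = 1.838478.
b = (√(2b))²/2 = 3.380002/2 = 1.690001.
(Check via u − w = 2F/√(2b): u − w = 6.586972, 2F/√(2b) = 6.586970.)

b = 1.69 N·s/m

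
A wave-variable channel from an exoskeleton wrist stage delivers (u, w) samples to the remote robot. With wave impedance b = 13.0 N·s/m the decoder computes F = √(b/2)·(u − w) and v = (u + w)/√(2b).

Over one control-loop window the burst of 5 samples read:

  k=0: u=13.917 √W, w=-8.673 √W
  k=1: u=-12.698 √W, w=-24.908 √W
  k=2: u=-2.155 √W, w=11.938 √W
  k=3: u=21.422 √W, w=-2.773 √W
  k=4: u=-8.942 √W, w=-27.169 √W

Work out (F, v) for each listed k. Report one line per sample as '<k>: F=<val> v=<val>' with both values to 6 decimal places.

k=0: u−w=22.590000, u+w=5.244000; √(b/2)=2.549510, √(2b)=5.099020; F=2.549510×22.59=57.593425, v=5.244000/5.099020=1.028433
k=1: u−w=12.210000, u+w=-37.606000; √(b/2)=2.549510, √(2b)=5.099020; F=2.549510×12.21=31.129514, v=-37.606000/5.099020=-7.375143
k=2: u−w=-14.093000, u+w=9.783000; √(b/2)=2.549510, √(2b)=5.099020; F=2.549510×(-14.093)=-35.930241, v=9.783000/5.099020=1.918604
k=3: u−w=24.195000, u+w=18.649000; √(b/2)=2.549510, √(2b)=5.099020; F=2.549510×24.195=61.685389, v=18.649000/5.099020=3.657370
k=4: u−w=18.227000, u+w=-36.111000; √(b/2)=2.549510, √(2b)=5.099020; F=2.549510×18.227=46.469914, v=-36.111000/5.099020=-7.081950

0: F=57.593425 v=1.028433
1: F=31.129514 v=-7.375143
2: F=-35.930241 v=1.918604
3: F=61.685389 v=3.657370
4: F=46.469914 v=-7.081950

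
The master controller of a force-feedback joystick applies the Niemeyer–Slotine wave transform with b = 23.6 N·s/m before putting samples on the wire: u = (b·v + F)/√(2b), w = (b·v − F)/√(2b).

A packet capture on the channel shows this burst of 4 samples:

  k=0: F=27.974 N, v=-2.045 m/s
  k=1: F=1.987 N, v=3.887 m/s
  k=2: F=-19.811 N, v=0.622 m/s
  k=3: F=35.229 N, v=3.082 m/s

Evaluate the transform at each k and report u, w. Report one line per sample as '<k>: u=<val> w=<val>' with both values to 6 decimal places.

k=0: b·v=23.6×(-2.045)=-48.262000; √(2b)=6.870226; u=(-48.262000+27.974)/6.870226=-2.953033, w=(-48.262000−27.974)/6.870226=-11.096579
k=1: b·v=23.6×3.887=91.733200; √(2b)=6.870226; u=(91.733200+1.987)/6.870226=13.641503, w=(91.733200−1.987)/6.870226=13.063064
k=2: b·v=23.6×0.622=14.679200; √(2b)=6.870226; u=(14.679200+(-19.811))/6.870226=-0.746962, w=(14.679200−(-19.811))/6.870226=5.020243
k=3: b·v=23.6×3.082=72.735200; √(2b)=6.870226; u=(72.735200+35.229)/6.870226=15.714797, w=(72.735200−35.229)/6.870226=5.459238

0: u=-2.953033 w=-11.096579
1: u=13.641503 w=13.063064
2: u=-0.746962 w=5.020243
3: u=15.714797 w=5.459238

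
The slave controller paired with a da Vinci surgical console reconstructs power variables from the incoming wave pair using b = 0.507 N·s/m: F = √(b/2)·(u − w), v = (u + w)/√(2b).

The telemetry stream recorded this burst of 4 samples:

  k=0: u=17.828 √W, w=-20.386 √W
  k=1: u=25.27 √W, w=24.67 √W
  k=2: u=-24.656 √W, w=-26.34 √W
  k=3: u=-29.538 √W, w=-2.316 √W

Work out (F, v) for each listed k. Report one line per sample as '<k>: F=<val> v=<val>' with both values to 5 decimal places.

k=0: u−w=38.21400, u+w=-2.55800; √(b/2)=0.50349, √(2b)=1.00698; F=0.50349×38.214=19.24028, v=-2.55800/1.00698=-2.54028
k=1: u−w=0.60000, u+w=49.94000; √(b/2)=0.50349, √(2b)=1.00698; F=0.50349×0.6=0.30209, v=49.94000/1.00698=49.59405
k=2: u−w=1.68400, u+w=-50.99600; √(b/2)=0.50349, √(2b)=1.00698; F=0.50349×1.684=0.84787, v=-50.99600/1.00698=-50.64273
k=3: u−w=-27.22200, u+w=-31.85400; √(b/2)=0.50349, √(2b)=1.00698; F=0.50349×(-27.222)=-13.70595, v=-31.85400/1.00698=-31.63334

0: F=19.24028 v=-2.54028
1: F=0.30209 v=49.59405
2: F=0.84787 v=-50.64273
3: F=-13.70595 v=-31.63334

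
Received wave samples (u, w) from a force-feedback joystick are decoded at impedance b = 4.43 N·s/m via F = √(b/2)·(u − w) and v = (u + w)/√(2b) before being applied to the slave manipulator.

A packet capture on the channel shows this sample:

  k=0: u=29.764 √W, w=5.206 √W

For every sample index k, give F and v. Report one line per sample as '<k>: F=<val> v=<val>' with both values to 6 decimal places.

0: F=36.549367 v=11.748401

k=0: u−w=24.558000, u+w=34.970000; √(b/2)=1.488288, √(2b)=2.976575; F=1.488288×24.558=36.549367, v=34.970000/2.976575=11.748401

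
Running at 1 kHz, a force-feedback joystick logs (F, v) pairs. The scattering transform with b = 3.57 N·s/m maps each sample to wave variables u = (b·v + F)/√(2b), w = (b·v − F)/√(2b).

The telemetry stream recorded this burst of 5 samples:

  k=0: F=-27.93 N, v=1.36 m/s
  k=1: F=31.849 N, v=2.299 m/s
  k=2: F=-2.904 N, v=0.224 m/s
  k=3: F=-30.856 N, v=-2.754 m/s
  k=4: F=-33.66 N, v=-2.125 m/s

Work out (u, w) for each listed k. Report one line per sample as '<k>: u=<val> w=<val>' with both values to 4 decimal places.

0: u=-8.6355 w=12.2696
1: u=14.9907 w=-8.8476
2: u=-0.7875 w=1.3861
3: u=-15.2270 w=7.8681
4: u=-15.4360 w=9.7579

k=0: b·v=3.57×1.36=4.8552; √(2b)=2.6721; u=(4.8552+(-27.93))/2.6721=-8.6355, w=(4.8552−(-27.93))/2.6721=12.2696
k=1: b·v=3.57×2.299=8.2074; √(2b)=2.6721; u=(8.2074+31.849)/2.6721=14.9907, w=(8.2074−31.849)/2.6721=-8.8476
k=2: b·v=3.57×0.224=0.7997; √(2b)=2.6721; u=(0.7997+(-2.904))/2.6721=-0.7875, w=(0.7997−(-2.904))/2.6721=1.3861
k=3: b·v=3.57×(-2.754)=-9.8318; √(2b)=2.6721; u=(-9.8318+(-30.856))/2.6721=-15.2270, w=(-9.8318−(-30.856))/2.6721=7.8681
k=4: b·v=3.57×(-2.125)=-7.5862; √(2b)=2.6721; u=(-7.5862+(-33.66))/2.6721=-15.4360, w=(-7.5862−(-33.66))/2.6721=9.7579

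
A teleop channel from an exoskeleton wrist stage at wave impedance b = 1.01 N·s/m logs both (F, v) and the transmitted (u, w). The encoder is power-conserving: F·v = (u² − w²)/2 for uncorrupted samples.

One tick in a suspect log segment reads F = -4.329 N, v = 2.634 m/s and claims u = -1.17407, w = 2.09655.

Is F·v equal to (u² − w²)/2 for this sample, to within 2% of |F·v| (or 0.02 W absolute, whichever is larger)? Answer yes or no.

F·v = (-4.329)×2.634 = -11.40259 W.
(u² − w²)/2 = (1.37844 − 4.39552)/2 = -1.50854 W.
|Δ| = 9.89405;  2% of max(1, |F·v|) = 0.22805.

no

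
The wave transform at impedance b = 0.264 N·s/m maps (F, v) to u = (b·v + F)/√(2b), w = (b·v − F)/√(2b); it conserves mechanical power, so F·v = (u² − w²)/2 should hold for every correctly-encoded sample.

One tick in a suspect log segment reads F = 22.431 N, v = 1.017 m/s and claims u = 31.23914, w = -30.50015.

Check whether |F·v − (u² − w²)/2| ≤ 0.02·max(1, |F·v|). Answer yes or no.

yes

F·v = 22.431×1.017 = 22.8123 W.
(u² − w²)/2 = (975.8839 − 930.2592)/2 = 22.8124 W.
|Δ| = 0.0000;  2% of max(1, |F·v|) = 0.4562.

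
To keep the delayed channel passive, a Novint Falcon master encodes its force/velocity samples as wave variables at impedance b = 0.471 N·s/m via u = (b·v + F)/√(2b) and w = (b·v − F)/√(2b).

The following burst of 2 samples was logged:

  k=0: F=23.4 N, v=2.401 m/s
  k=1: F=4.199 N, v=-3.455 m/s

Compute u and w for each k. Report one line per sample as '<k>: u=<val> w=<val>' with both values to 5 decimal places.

0: u=25.27479 w=-22.94446
1: u=2.64968 w=-6.00299

k=0: b·v=0.471×2.401=1.13087; √(2b)=0.97057; u=(1.13087+23.4)/0.97057=25.27479, w=(1.13087−23.4)/0.97057=-22.94446
k=1: b·v=0.471×(-3.455)=-1.62731; √(2b)=0.97057; u=(-1.62731+4.199)/0.97057=2.64968, w=(-1.62731−4.199)/0.97057=-6.00299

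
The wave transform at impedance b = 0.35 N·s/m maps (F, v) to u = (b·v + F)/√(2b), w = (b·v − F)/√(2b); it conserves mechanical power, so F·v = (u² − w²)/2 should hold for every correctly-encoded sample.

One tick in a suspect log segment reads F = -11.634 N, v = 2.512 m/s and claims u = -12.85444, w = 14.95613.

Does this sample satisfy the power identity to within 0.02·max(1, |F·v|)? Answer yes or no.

yes

F·v = (-11.634)×2.512 = -29.2246 W.
(u² − w²)/2 = (165.2366 − 223.6858)/2 = -29.2246 W.
|Δ| = 0.0000;  2% of max(1, |F·v|) = 0.5845.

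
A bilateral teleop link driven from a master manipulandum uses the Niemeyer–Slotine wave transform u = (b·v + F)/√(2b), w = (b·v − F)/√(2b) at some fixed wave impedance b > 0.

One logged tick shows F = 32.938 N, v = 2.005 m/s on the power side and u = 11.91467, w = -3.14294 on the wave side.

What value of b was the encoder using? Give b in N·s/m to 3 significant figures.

b = 9.57 N·s/m

u + w = 8.7717;  u + w = √(2b)·v, so √(2b) = 8.7717/2.005 = 4.3749.
b = (√(2b))²/2 = 19.1400/2 = 9.5700.
(Check via u − w = 2F/√(2b): u − w = 15.0576, 2F/√(2b) = 15.0576.)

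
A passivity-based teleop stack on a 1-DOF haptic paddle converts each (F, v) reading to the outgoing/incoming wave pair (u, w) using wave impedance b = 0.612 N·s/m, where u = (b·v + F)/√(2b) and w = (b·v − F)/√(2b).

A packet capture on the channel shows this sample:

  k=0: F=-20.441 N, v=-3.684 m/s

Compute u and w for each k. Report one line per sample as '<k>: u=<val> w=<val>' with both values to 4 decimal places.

k=0: b·v=0.612×(-3.684)=-2.2546; √(2b)=1.1063; u=(-2.2546+(-20.441))/1.1063=-20.5140, w=(-2.2546−(-20.441))/1.1063=16.4383

0: u=-20.5140 w=16.4383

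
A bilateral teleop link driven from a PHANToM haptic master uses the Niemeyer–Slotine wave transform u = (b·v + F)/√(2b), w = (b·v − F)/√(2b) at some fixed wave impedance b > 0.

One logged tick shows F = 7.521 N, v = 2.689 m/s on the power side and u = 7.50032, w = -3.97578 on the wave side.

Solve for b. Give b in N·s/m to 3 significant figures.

u + w = 3.52454;  u + w = √(2b)·v, so √(2b) = 3.52454/2.689 = 1.31073.
b = (√(2b))²/2 = 1.71800/2 = 0.85900.
(Check via u − w = 2F/√(2b): u − w = 11.47610, 2F/√(2b) = 11.47609.)

b = 0.859 N·s/m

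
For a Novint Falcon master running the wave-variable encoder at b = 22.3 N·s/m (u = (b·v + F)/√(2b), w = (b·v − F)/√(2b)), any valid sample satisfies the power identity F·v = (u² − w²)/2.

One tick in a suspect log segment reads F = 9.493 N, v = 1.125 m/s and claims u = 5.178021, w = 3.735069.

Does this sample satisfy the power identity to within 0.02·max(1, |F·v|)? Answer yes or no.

no

F·v = 9.493×1.125 = 10.679625 W.
(u² − w²)/2 = (26.811901 − 13.950740)/2 = 6.430581 W.
|Δ| = 4.249044;  2% of max(1, |F·v|) = 0.213592.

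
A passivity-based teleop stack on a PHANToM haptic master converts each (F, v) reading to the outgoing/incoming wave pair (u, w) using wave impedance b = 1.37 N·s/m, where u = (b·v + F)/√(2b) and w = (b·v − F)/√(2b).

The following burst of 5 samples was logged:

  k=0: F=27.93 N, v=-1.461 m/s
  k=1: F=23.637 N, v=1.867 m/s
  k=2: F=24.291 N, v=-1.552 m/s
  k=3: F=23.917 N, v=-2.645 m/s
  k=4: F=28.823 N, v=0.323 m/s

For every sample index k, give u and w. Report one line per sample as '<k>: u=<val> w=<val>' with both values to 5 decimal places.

0: u=15.66394 w=-18.08232
1: u=15.82485 w=-12.73442
2: u=13.39022 w=-15.95924
3: u=12.25966 w=-16.63792
4: u=17.67994 w=-17.14528

k=0: b·v=1.37×(-1.461)=-2.00157; √(2b)=1.65529; u=(-2.00157+27.93)/1.65529=15.66394, w=(-2.00157−27.93)/1.65529=-18.08232
k=1: b·v=1.37×1.867=2.55779; √(2b)=1.65529; u=(2.55779+23.637)/1.65529=15.82485, w=(2.55779−23.637)/1.65529=-12.73442
k=2: b·v=1.37×(-1.552)=-2.12624; √(2b)=1.65529; u=(-2.12624+24.291)/1.65529=13.39022, w=(-2.12624−24.291)/1.65529=-15.95924
k=3: b·v=1.37×(-2.645)=-3.62365; √(2b)=1.65529; u=(-3.62365+23.917)/1.65529=12.25966, w=(-3.62365−23.917)/1.65529=-16.63792
k=4: b·v=1.37×0.323=0.44251; √(2b)=1.65529; u=(0.44251+28.823)/1.65529=17.67994, w=(0.44251−28.823)/1.65529=-17.14528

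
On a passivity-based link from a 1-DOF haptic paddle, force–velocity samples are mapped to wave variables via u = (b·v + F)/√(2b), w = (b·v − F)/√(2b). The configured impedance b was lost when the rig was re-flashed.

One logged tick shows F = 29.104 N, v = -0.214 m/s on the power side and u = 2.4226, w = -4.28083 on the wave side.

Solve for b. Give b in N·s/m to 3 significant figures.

u + w = -1.8582;  u + w = √(2b)·v, so √(2b) = -1.8582/(-0.214) = 8.6833.
b = (√(2b))²/2 = 75.4000/2 = 37.7000.
(Check via u − w = 2F/√(2b): u − w = 6.7034, 2F/√(2b) = 6.7034.)

b = 37.7 N·s/m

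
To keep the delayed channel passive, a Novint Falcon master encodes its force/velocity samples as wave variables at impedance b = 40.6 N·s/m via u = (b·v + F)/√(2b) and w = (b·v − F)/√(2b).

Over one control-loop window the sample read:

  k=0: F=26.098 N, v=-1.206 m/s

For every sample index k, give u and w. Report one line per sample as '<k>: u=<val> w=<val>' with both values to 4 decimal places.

0: u=-2.5375 w=-8.3299

k=0: b·v=40.6×(-1.206)=-48.9636; √(2b)=9.0111; u=(-48.9636+26.098)/9.0111=-2.5375, w=(-48.9636−26.098)/9.0111=-8.3299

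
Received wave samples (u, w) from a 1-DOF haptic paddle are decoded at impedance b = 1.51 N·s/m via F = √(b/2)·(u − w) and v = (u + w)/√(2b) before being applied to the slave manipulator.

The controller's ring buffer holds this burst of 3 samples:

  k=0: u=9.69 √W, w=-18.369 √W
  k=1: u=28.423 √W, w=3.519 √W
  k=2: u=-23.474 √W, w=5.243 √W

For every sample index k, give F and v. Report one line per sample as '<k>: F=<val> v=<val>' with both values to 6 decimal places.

k=0: u−w=28.059000, u+w=-8.679000; √(b/2)=0.868907, √(2b)=1.737815; F=0.868907×28.059=24.380672, v=-8.679000/1.737815=-4.994203
k=1: u−w=24.904000, u+w=31.942000; √(b/2)=0.868907, √(2b)=1.737815; F=0.868907×24.904=21.639269, v=31.942000/1.737815=18.380556
k=2: u−w=-28.717000, u+w=-18.231000; √(b/2)=0.868907, √(2b)=1.737815; F=0.868907×(-28.717)=-24.952413, v=-18.231000/1.737815=-10.490762

0: F=24.380672 v=-4.994203
1: F=21.639269 v=18.380556
2: F=-24.952413 v=-10.490762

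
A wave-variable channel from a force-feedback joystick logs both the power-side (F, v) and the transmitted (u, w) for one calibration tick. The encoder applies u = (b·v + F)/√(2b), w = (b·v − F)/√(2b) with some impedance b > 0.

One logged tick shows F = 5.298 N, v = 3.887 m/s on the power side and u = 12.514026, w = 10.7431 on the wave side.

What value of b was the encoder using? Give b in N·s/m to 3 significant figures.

u + w = 23.257126;  u + w = √(2b)·v, so √(2b) = 23.257126/3.887 = 5.983310.
b = (√(2b))²/2 = 35.799999/2 = 17.899999.
(Check via u − w = 2F/√(2b): u − w = 1.770926, 2F/√(2b) = 1.770926.)

b = 17.9 N·s/m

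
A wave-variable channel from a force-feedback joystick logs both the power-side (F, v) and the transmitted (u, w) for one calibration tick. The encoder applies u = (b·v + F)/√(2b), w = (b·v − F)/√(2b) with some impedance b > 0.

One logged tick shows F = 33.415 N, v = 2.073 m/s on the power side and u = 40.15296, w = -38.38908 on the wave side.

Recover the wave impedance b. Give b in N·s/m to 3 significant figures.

u + w = 1.7639;  u + w = √(2b)·v, so √(2b) = 1.7639/2.073 = 0.8509.
b = (√(2b))²/2 = 0.7240/2 = 0.3620.
(Check via u − w = 2F/√(2b): u − w = 78.5420, 2F/√(2b) = 78.5420.)

b = 0.362 N·s/m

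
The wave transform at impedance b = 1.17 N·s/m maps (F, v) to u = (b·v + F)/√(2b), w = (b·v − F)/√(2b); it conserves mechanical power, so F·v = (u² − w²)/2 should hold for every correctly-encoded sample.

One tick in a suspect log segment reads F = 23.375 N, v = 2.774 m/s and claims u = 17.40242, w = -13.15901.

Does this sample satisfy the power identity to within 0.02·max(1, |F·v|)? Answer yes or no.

F·v = 23.375×2.774 = 64.84225 W.
(u² − w²)/2 = (302.84422 − 173.15954)/2 = 64.84234 W.
|Δ| = 0.00009;  2% of max(1, |F·v|) = 1.29685.

yes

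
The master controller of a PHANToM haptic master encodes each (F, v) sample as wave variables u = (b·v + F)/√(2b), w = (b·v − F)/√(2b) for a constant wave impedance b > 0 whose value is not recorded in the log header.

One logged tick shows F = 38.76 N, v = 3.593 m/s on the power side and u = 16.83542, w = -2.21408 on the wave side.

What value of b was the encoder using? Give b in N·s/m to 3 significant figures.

b = 8.28 N·s/m

u + w = 14.6213;  u + w = √(2b)·v, so √(2b) = 14.6213/3.593 = 4.0694.
b = (√(2b))²/2 = 16.5600/2 = 8.2800.
(Check via u − w = 2F/√(2b): u − w = 19.0495, 2F/√(2b) = 19.0495.)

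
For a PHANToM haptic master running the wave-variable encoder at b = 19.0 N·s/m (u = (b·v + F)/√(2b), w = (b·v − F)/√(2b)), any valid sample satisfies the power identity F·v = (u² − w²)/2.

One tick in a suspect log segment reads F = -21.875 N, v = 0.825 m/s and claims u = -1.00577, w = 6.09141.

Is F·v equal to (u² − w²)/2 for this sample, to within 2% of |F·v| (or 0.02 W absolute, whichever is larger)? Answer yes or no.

F·v = (-21.875)×0.825 = -18.04688 W.
(u² − w²)/2 = (1.01157 − 37.10528)/2 = -18.04685 W.
|Δ| = 0.00002;  2% of max(1, |F·v|) = 0.36094.

yes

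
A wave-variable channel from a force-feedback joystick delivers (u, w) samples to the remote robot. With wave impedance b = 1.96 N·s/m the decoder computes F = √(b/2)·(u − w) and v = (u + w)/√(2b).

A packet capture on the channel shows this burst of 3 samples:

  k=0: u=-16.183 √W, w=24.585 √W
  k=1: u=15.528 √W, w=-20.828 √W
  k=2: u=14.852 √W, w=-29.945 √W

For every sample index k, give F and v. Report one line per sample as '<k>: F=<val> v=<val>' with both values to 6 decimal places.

k=0: u−w=-40.768000, u+w=8.402000; √(b/2)=0.989949, √(2b)=1.979899; F=0.989949×(-40.768)=-40.358261, v=8.402000/1.979899=4.243651
k=1: u−w=36.356000, u+w=-5.300000; √(b/2)=0.989949, √(2b)=1.979899; F=0.989949×36.356=35.990604, v=-5.300000/1.979899=-2.676904
k=2: u−w=44.797000, u+w=-15.093000; √(b/2)=0.989949, √(2b)=1.979899; F=0.989949×44.797=44.346767, v=-15.093000/1.979899=-7.623116

0: F=-40.358261 v=4.243651
1: F=35.990604 v=-2.676904
2: F=44.346767 v=-7.623116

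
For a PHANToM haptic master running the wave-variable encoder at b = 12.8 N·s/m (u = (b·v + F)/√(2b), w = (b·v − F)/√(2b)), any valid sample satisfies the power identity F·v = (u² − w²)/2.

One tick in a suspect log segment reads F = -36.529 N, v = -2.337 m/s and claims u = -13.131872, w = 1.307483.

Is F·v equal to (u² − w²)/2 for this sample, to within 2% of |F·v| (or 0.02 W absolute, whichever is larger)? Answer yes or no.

yes

F·v = (-36.529)×(-2.337) = 85.368273 W.
(u² − w²)/2 = (172.446062 − 1.709512)/2 = 85.368275 W.
|Δ| = 0.000002;  2% of max(1, |F·v|) = 1.707365.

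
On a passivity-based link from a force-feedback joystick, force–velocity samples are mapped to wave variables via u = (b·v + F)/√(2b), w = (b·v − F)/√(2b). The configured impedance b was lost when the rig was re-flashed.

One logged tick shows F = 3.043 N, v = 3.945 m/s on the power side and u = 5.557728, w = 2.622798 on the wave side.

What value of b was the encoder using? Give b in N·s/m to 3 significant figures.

b = 2.15 N·s/m

u + w = 8.180526;  u + w = √(2b)·v, so √(2b) = 8.180526/3.945 = 2.073644.
b = (√(2b))²/2 = 4.300000/2 = 2.150000.
(Check via u − w = 2F/√(2b): u − w = 2.934930, 2F/√(2b) = 2.934930.)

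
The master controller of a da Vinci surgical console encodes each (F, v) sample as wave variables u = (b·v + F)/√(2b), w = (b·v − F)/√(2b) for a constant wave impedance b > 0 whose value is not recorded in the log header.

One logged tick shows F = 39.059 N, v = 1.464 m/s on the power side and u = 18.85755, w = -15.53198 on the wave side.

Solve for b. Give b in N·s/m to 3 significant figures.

b = 2.58 N·s/m

u + w = 3.3256;  u + w = √(2b)·v, so √(2b) = 3.3256/1.464 = 2.2716.
b = (√(2b))²/2 = 5.1600/2 = 2.5800.
(Check via u − w = 2F/√(2b): u − w = 34.3895, 2F/√(2b) = 34.3895.)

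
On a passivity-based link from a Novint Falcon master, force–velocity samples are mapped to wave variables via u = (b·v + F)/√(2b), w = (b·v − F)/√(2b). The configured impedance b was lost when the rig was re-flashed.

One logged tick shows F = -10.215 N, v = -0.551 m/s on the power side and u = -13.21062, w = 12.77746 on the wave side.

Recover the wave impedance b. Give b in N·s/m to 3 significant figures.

b = 0.309 N·s/m

u + w = -0.43316;  u + w = √(2b)·v, so √(2b) = -0.43316/(-0.551) = 0.78613.
b = (√(2b))²/2 = 0.61801/2 = 0.30900.
(Check via u − w = 2F/√(2b): u − w = -25.98808, 2F/√(2b) = -25.98793.)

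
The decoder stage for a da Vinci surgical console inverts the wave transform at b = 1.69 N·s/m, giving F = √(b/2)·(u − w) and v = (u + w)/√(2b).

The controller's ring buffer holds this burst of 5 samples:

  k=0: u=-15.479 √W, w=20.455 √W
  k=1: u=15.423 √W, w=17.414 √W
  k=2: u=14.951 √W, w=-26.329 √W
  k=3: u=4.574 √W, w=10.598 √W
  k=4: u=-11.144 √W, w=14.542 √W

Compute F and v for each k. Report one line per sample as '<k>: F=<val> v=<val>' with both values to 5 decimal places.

0: F=-33.03193 v=2.70659
1: F=-1.83020 v=17.86097
2: F=37.94618 v=-6.18882
3: F=-5.53749 v=8.25248
4: F=-23.61157 v=1.84827

k=0: u−w=-35.93400, u+w=4.97600; √(b/2)=0.91924, √(2b)=1.83848; F=0.91924×(-35.934)=-33.03193, v=4.97600/1.83848=2.70659
k=1: u−w=-1.99100, u+w=32.83700; √(b/2)=0.91924, √(2b)=1.83848; F=0.91924×(-1.991)=-1.83020, v=32.83700/1.83848=17.86097
k=2: u−w=41.28000, u+w=-11.37800; √(b/2)=0.91924, √(2b)=1.83848; F=0.91924×41.28=37.94618, v=-11.37800/1.83848=-6.18882
k=3: u−w=-6.02400, u+w=15.17200; √(b/2)=0.91924, √(2b)=1.83848; F=0.91924×(-6.024)=-5.53749, v=15.17200/1.83848=8.25248
k=4: u−w=-25.68600, u+w=3.39800; √(b/2)=0.91924, √(2b)=1.83848; F=0.91924×(-25.686)=-23.61157, v=3.39800/1.83848=1.84827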